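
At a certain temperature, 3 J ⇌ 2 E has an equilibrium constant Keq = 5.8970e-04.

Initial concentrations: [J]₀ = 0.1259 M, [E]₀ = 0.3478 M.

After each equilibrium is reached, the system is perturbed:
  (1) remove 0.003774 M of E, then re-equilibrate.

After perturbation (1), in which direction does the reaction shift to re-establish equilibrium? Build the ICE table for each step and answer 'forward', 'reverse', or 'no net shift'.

Direction: forward

Q₀ = 60.62 vs Keq = 5.8970e-04 ⇒ Q>K, reverse
Step 1:
                  J         E
  init       0.1259    0.3478
  Δ          0.5035   -0.3357
  eq         0.6294   0.01213
  solve Keq expr → x = -0.1678; check Q = 5.8970e-04
Then remove 0.003774 M of E.
Step 2:
                  J         E
  init       0.6294  0.008352
  Δ       -0.005426  0.003618
  eq          0.624   0.01197
  solve Keq expr → x = 0.001809; check Q = 5.8970e-04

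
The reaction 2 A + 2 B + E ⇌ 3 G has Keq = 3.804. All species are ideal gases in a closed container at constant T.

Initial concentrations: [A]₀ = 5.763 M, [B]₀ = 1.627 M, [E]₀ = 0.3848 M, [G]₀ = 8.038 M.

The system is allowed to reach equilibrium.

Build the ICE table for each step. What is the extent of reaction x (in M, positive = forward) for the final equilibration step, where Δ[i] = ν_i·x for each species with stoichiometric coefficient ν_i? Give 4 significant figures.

x = -0.2311 M

Q₀ = 15.35 vs Keq = 3.804 ⇒ Q>K, reverse
Step 1:
                    A           B           E           G
  Initial       5.763       1.627      0.3848       8.038
  Change       0.4621      0.4621      0.2311     -0.6932
  Equil         6.225       2.089      0.6159       7.345
  solve Keq expr → x = -0.2311; check Q = 3.804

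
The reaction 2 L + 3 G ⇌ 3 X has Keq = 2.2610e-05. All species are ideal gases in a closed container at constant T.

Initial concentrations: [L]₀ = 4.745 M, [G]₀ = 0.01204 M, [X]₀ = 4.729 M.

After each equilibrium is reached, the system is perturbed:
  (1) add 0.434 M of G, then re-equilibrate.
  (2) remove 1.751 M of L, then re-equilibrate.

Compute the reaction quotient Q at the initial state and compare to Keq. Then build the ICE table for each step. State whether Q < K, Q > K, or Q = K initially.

Q₀ = 2.6913e+06; Q > K (proceeds reverse)

Q₀ = 2.6913e+06 vs Keq = 2.2610e-05 ⇒ Q>K, reverse
Step 1:
                    L           G           X
  I             4.745     0.01204       4.729
  C             2.842       4.262      -4.262
  E             7.587       4.274      0.4667
  solve Keq expr → x = -1.421; check Q = 2.2610e-05
Then add 0.434 M of G.
Step 2:
                    L           G           X
  I             7.587       4.708      0.4667
  C          -0.02773     -0.0416      0.0416
  E             7.559       4.667      0.5083
  solve Keq expr → x = 0.01387; check Q = 2.2610e-05
Then remove 1.751 M of L.
Step 3:
                    L           G           X
  I             5.808       4.667      0.5083
  C           0.04855     0.07282    -0.07282
  E             5.856        4.74      0.4354
  solve Keq expr → x = -0.02427; check Q = 2.2610e-05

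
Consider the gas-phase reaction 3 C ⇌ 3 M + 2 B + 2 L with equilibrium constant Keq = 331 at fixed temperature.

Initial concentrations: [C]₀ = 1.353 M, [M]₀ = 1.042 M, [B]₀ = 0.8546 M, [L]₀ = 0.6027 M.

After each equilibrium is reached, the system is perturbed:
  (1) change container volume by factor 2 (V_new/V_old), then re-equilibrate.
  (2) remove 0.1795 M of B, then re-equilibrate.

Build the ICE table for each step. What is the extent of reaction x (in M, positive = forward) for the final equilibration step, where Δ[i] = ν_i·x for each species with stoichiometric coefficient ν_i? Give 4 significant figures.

Q₀ = 0.1212 vs Keq = 331 ⇒ Q<K, forward
Step 1:
                    C           M           B           L
  I             1.353       1.042      0.8546      0.6027
  C           -0.9305      0.9305      0.6203      0.6203
  E            0.4225       1.972       1.475       1.223
  solve Keq expr → x = 0.3102; check Q = 331
Then change container volume by factor 2 (V_new/V_old).
Step 2:
                    C           M           B           L
  I            0.2113      0.9862      0.7375      0.6115
  C           -0.1053      0.1053     0.07018     0.07018
  E             0.106       1.092      0.8076      0.6817
  solve Keq expr → x = 0.03509; check Q = 331
Then remove 0.1795 M of B.
Step 3:
                    C           M           B           L
  I             0.106       1.092      0.6281      0.6817
  C          -0.01356     0.01356    0.009041    0.009041
  E           0.09243       1.105      0.6372      0.6907
  solve Keq expr → x = 0.004521; check Q = 331

x = 0.004521 M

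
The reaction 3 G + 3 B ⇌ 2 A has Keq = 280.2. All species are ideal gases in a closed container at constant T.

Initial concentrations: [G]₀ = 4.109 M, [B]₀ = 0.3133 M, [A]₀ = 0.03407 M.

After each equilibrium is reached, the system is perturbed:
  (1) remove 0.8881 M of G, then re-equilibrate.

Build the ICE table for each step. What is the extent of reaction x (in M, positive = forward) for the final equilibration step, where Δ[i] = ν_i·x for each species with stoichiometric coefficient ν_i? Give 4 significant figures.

Q₀ = 5.4407e-04 vs Keq = 280.2 ⇒ Q<K, forward
Step 1:
                   G          B          A
  I            4.109     0.3133    0.03407
  C          -0.2981    -0.2981     0.1987
  E            3.811    0.01518     0.2328
  solve Keq expr → x = 0.09937; check Q = 280.2
Then remove 0.8881 M of G.
Step 2:
                   G          B          A
  I            2.923    0.01518     0.2328
  C         0.004415   0.004415  -0.002943
  E            2.927    0.01959     0.2299
  solve Keq expr → x = -0.001472; check Q = 280.2

x = -0.001472 M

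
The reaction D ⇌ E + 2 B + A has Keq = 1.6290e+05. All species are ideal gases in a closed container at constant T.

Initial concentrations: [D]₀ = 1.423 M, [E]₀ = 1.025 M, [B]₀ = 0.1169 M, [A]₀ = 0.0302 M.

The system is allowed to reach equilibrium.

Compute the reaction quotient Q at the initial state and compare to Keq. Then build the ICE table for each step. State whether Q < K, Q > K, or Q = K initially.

Q₀ = 2.9727e-04 vs Keq = 1.6290e+05 ⇒ Q<K, forward
Step 1:
                  D         E         B         A
  init        1.423     1.025    0.1169    0.0302
  Δ          -1.423     1.423     2.846     1.423
  eq      1.9162e-04     2.448     2.963     1.453
  solve Keq expr → x = 1.423; check Q = 1.6290e+05

Q₀ = 2.9727e-04; Q < K (proceeds forward)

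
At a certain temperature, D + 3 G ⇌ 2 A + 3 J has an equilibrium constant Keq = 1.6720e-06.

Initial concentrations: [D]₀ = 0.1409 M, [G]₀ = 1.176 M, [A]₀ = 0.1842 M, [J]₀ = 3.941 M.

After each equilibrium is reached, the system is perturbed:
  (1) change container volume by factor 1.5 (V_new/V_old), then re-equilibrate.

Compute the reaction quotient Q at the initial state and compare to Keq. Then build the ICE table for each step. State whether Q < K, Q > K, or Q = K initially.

Q₀ = 9.063 vs Keq = 1.6720e-06 ⇒ Q>K, reverse
Step 1:
                    D           G           A           J
  Initial      0.1409       1.176      0.1842       3.941
  Change      0.09202      0.2761      -0.184     -0.2761
  Equil        0.2329       1.452  1.5563e-04       3.665
  solve Keq expr → x = -0.09202; check Q = 1.6720e-06
Then change container volume by factor 1.5 (V_new/V_old).
Step 2:
                    D           G           A           J
  Initial      0.1553       0.968  1.0376e-04       2.443
  Change  -1.1652e-05 -3.4956e-05  2.3304e-05  3.4956e-05
  Equil        0.1553       0.968  1.2706e-04       2.443
  solve Keq expr → x = 1.1652e-05; check Q = 1.6720e-06

Q₀ = 9.063; Q > K (proceeds reverse)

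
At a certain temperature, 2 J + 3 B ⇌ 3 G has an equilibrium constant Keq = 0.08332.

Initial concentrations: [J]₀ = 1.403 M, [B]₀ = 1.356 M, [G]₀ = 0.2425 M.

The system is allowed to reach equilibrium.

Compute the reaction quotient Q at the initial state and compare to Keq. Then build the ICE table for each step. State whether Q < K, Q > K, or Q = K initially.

Q₀ = 0.002906 vs Keq = 0.08332 ⇒ Q<K, forward
Step 1:
                  J         B         G
  init        1.403     1.356    0.2425
  Δ         -0.1918   -0.2877    0.2877
  eq          1.211     1.068    0.5302
  solve Keq expr → x = 0.0959; check Q = 0.08332

Q₀ = 0.002906; Q < K (proceeds forward)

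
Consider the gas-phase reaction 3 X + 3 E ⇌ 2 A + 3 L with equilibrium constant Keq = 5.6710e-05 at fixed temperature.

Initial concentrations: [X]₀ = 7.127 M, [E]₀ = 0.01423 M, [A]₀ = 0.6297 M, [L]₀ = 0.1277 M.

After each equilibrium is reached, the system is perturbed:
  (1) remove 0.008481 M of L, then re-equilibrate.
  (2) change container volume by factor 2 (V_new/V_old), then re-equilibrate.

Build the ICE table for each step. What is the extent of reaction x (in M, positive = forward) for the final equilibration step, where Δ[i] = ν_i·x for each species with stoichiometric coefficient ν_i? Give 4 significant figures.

x = -9.7355e-04 M

Q₀ = 0.7916 vs Keq = 5.6710e-05 ⇒ Q>K, reverse
Step 1:
                  X         E         A         L
  Initial     7.127   0.01423    0.6297    0.1277
  Change    0.08698   0.08698  -0.05799  -0.08698
  Equil       7.214    0.1012    0.5717   0.04072
  solve Keq expr → x = -0.02899; check Q = 5.6710e-05
Then remove 0.008481 M of L.
Step 2:
                  X         E         A         L
  Initial     7.214    0.1012    0.5717   0.03224
  Change  -0.005901 -0.005901  0.003934  0.005901
  Equil       7.208   0.09531    0.5756   0.03814
  solve Keq expr → x = 0.001967; check Q = 5.6710e-05
Then change container volume by factor 2 (V_new/V_old).
Step 3:
                  X         E         A         L
  Initial     3.604   0.04765    0.2878   0.01907
  Change   0.002921  0.002921 -0.001947 -0.002921
  Equil       3.607   0.05057    0.2859   0.01615
  solve Keq expr → x = -9.7355e-04; check Q = 5.6710e-05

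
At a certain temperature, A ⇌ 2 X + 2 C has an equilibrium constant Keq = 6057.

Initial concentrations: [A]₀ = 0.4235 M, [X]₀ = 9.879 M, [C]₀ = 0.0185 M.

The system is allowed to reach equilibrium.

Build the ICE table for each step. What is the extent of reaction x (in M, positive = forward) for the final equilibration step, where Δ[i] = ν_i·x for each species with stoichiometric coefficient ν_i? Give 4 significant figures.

x = 0.4102 M

Q₀ = 0.07887 vs Keq = 6057 ⇒ Q<K, forward
Step 1:
                    A           X           C
  Initial      0.4235       9.879      0.0185
  Change      -0.4102      0.8204      0.8204
  Equil        0.0133        10.7      0.8389
  solve Keq expr → x = 0.4102; check Q = 6057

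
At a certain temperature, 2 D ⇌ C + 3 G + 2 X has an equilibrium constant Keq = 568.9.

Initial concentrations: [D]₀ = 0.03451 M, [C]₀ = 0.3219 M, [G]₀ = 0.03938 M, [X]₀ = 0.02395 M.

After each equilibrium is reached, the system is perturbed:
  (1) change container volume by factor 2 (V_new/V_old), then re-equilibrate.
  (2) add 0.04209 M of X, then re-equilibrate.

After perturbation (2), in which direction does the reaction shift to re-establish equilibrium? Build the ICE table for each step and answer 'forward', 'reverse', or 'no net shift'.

Q₀ = 9.4682e-06 vs Keq = 568.9 ⇒ Q<K, forward
Step 1:
                    D           C           G           X
  I           0.03451      0.3219     0.03938     0.02395
  C          -0.03447     0.01724     0.05171     0.03447
  E        3.9212e-05      0.3391     0.09109     0.05842
  solve Keq expr → x = 0.01724; check Q = 568.9
Then change container volume by factor 2 (V_new/V_old).
Step 2:
                    D           C           G           X
  I        1.9606e-05      0.1696     0.04554     0.02921
  C       -1.4698e-05  7.3491e-06  2.2047e-05  1.4698e-05
  E        4.9076e-06      0.1696     0.04557     0.02923
  solve Keq expr → x = 7.3491e-06; check Q = 568.9
Then add 0.04209 M of X.
Step 3:
                    D           C           G           X
  I        4.9076e-06      0.1696     0.04557     0.07132
  C        7.0624e-06 -3.5312e-06 -1.0594e-05 -7.0624e-06
  E        1.1970e-05      0.1696     0.04555     0.07131
  solve Keq expr → x = -3.5312e-06; check Q = 568.9

Direction: reverse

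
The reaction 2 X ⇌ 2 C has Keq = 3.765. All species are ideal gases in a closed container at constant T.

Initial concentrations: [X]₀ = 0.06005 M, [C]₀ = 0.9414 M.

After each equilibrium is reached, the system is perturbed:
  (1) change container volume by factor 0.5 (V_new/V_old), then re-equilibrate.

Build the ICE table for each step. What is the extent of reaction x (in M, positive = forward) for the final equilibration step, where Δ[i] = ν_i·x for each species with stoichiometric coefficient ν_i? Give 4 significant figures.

Q₀ = 245.8 vs Keq = 3.765 ⇒ Q>K, reverse
Step 1:
                   X          C
  init       0.06005     0.9414
  Δ           0.2805    -0.2805
  eq          0.3406     0.6609
  solve Keq expr → x = -0.1403; check Q = 3.765
Then change container volume by factor 0.5 (V_new/V_old).
Step 2:
                   X          C
  init        0.6812      1.322
  Δ                0          0
  eq          0.6812      1.322
  solve Keq expr → x = 0; check Q = 3.765

x = 0 M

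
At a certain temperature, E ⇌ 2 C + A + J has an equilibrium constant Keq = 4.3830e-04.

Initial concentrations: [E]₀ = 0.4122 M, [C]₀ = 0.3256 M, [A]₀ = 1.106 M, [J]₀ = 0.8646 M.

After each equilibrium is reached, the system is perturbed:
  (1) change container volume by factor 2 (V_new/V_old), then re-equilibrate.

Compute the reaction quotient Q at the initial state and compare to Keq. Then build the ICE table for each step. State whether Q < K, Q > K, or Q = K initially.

Q₀ = 0.2459; Q > K (proceeds reverse)

Q₀ = 0.2459 vs Keq = 4.3830e-04 ⇒ Q>K, reverse
Step 1:
                  E         C         A         J
  Initial    0.4122    0.3256     1.106    0.8646
  Change     0.1532   -0.3065   -0.1532   -0.1532
  Equil      0.5654   0.01912    0.9528    0.7114
  solve Keq expr → x = -0.1532; check Q = 4.3830e-04
Then change container volume by factor 2 (V_new/V_old).
Step 2:
                  E         C         A         J
  Initial    0.2827  0.009561    0.4764    0.3557
  Change  -0.008276   0.01655  0.008276  0.008276
  Equil      0.2744   0.02611    0.4847     0.364
  solve Keq expr → x = 0.008276; check Q = 4.3830e-04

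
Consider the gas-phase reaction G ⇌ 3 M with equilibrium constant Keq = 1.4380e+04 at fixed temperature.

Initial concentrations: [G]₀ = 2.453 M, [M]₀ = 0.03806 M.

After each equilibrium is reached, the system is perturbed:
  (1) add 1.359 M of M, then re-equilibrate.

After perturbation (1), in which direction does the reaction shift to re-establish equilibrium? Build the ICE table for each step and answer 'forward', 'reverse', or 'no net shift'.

Direction: reverse

Q₀ = 2.2475e-05 vs Keq = 1.4380e+04 ⇒ Q<K, forward
Step 1:
                    G           M
  I             2.453     0.03806
  C            -2.426       7.277
  E           0.02722       7.315
  solve Keq expr → x = 2.426; check Q = 1.4380e+04
Then add 1.359 M of M.
Step 2:
                    G           M
  I           0.02722       8.674
  C           0.01735    -0.05206
  E           0.04458       8.622
  solve Keq expr → x = -0.01735; check Q = 1.4380e+04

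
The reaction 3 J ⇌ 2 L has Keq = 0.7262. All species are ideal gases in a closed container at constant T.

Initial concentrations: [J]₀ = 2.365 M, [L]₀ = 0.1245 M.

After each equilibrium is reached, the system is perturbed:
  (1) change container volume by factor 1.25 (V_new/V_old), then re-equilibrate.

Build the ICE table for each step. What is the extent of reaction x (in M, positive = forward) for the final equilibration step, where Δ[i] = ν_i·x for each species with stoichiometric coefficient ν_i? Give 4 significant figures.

Q₀ = 0.001172 vs Keq = 0.7262 ⇒ Q<K, forward
Step 1:
                    J           L
  init          2.365      0.1245
  Δ            -1.273      0.8484
  eq            1.092      0.9729
  solve Keq expr → x = 0.4242; check Q = 0.7262
Then change container volume by factor 1.25 (V_new/V_old).
Step 2:
                    J           L
  init         0.8739      0.7783
  Δ           0.04379    -0.02919
  eq           0.9177      0.7491
  solve Keq expr → x = -0.0146; check Q = 0.7262

x = -0.0146 M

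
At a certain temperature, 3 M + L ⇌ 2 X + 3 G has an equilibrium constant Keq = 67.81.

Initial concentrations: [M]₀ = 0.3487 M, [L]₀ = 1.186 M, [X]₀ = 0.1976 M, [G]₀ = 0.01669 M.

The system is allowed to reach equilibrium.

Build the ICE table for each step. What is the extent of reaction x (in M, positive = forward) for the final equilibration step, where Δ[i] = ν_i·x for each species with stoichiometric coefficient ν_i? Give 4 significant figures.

Q₀ = 3.6100e-06 vs Keq = 67.81 ⇒ Q<K, forward
Step 1:
                   M          L          X          G
  init        0.3487      1.186     0.1976    0.01669
  Δ          -0.3067    -0.1022     0.2044     0.3067
  eq         0.04205      1.084      0.402     0.3233
  solve Keq expr → x = 0.1022; check Q = 67.81

x = 0.1022 M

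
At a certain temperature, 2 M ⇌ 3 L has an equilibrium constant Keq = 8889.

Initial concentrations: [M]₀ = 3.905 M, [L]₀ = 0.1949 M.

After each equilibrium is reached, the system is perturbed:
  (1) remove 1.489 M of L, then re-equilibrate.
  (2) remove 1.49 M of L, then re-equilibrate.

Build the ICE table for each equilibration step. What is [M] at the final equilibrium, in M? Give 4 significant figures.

[M]_eq = 0.05487 M

Q₀ = 4.8550e-04 vs Keq = 8889 ⇒ Q<K, forward
Step 1:
                  M         L
  Initial     3.905    0.1949
  Change     -3.756     5.634
  Equil      0.1492     5.829
  solve Keq expr → x = 1.878; check Q = 8889
Then remove 1.489 M of L.
Step 2:
                  M         L
  Initial    0.1492      4.34
  Change   -0.05083   0.07624
  Equil     0.09842     4.416
  solve Keq expr → x = 0.02541; check Q = 8889
Then remove 1.49 M of L.
Step 3:
                  M         L
  Initial   0.09842     2.926
  Change   -0.04355   0.06533
  Equil     0.05487     2.991
  solve Keq expr → x = 0.02178; check Q = 8889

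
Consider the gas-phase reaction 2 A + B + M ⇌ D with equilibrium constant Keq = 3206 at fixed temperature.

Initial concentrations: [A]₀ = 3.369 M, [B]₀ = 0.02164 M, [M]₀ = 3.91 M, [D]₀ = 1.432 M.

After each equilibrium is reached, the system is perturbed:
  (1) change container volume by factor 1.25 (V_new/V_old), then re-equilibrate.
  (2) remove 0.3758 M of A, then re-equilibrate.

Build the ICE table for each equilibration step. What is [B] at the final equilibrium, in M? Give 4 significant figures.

Q₀ = 1.491 vs Keq = 3206 ⇒ Q<K, forward
Step 1:
                   A          B          M          D
  I            3.369    0.02164       3.91      1.432
  C         -0.04326   -0.02163   -0.02163    0.02163
  E            3.326 1.0543e-05      3.888      1.454
  solve Keq expr → x = 0.02163; check Q = 3206
Then change container volume by factor 1.25 (V_new/V_old).
Step 2:
                   A          B          M          D
  I            2.661 8.4340e-06      3.111      1.163
  C       1.6077e-05 8.0383e-06 8.0383e-06 -8.0383e-06
  E            2.661 1.6472e-05      3.111      1.163
  solve Keq expr → x = -8.0383e-06; check Q = 3206
Then remove 0.3758 M of A.
Step 3:
                   A          B          M          D
  I            2.285 1.6472e-05      3.111      1.163
  C       1.1728e-05 5.8639e-06 5.8639e-06 -5.8639e-06
  E            2.285 2.2336e-05      3.111      1.163
  solve Keq expr → x = -5.8639e-06; check Q = 3206

[B]_eq = 2.2336e-05 M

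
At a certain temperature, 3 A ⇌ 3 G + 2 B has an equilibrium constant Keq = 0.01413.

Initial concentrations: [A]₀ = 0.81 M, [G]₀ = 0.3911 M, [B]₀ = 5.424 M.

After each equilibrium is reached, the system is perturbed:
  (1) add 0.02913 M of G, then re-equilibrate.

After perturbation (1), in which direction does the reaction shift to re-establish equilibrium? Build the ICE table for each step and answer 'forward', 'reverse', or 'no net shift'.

Q₀ = 3.312 vs Keq = 0.01413 ⇒ Q>K, reverse
Step 1:
                   A          G          B
  init          0.81     0.3911      5.424
  Δ           0.3018    -0.3018    -0.2012
  eq           1.112    0.08929      5.223
  solve Keq expr → x = -0.1006; check Q = 0.01413
Then add 0.02913 M of G.
Step 2:
                   A          G          B
  init         1.112     0.1184      5.223
  Δ          0.02677   -0.02677   -0.01785
  eq           1.139    0.09165      5.205
  solve Keq expr → x = -0.008924; check Q = 0.01413

Direction: reverse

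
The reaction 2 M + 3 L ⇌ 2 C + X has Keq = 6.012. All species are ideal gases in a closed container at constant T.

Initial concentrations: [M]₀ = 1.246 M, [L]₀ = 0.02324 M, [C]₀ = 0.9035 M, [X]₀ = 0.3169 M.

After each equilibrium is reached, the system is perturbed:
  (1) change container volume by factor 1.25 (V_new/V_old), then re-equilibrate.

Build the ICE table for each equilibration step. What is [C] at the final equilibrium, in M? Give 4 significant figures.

Q₀ = 1.3275e+04 vs Keq = 6.012 ⇒ Q>K, reverse
Step 1:
                   M          L          C          X
  I            1.246    0.02324     0.9035     0.3169
  C           0.1393     0.2089    -0.1393   -0.06965
  E            1.385     0.2322     0.7642     0.2473
  solve Keq expr → x = -0.06965; check Q = 6.012
Then change container volume by factor 1.25 (V_new/V_old).
Step 2:
                   M          L          C          X
  I            1.108     0.1857     0.6114     0.1978
  C          0.01459    0.02189   -0.01459  -0.007297
  E            1.123     0.2076     0.5968     0.1905
  solve Keq expr → x = -0.007297; check Q = 6.012

[C]_eq = 0.5968 M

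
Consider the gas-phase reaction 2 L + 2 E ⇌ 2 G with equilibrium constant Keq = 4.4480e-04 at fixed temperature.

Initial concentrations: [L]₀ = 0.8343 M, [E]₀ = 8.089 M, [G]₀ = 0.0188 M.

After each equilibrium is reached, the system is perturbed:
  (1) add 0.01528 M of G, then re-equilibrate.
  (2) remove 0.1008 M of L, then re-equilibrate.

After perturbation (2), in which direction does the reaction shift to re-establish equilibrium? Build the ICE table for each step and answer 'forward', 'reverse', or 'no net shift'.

Direction: reverse

Q₀ = 7.7604e-06 vs Keq = 4.4480e-04 ⇒ Q<K, forward
Step 1:
                   L          E          G
  I           0.8343      8.089     0.0188
  C          -0.1042    -0.1042     0.1042
  E           0.7301      7.985      0.123
  solve Keq expr → x = 0.05208; check Q = 4.4480e-04
Then add 0.01528 M of G.
Step 2:
                   L          E          G
  I           0.7301      7.985     0.1382
  C           0.0129     0.0129    -0.0129
  E            0.743      7.998     0.1253
  solve Keq expr → x = -0.006452; check Q = 4.4480e-04
Then remove 0.1008 M of L.
Step 3:
                   L          E          G
  I           0.6422      7.998     0.1253
  C          0.01438    0.01438   -0.01438
  E           0.6566      8.012      0.111
  solve Keq expr → x = -0.007189; check Q = 4.4480e-04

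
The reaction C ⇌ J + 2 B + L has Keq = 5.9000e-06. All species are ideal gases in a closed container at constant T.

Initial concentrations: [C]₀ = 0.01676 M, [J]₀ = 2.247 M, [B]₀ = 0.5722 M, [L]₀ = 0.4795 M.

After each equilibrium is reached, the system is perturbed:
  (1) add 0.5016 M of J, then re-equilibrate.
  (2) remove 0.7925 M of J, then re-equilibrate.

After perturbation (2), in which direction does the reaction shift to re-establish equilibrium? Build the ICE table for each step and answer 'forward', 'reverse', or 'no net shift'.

Direction: forward

Q₀ = 21.05 vs Keq = 5.9000e-06 ⇒ Q>K, reverse
Step 1:
                   C          J          B          L
  Initial    0.01676      2.247     0.5722     0.4795
  Change       0.285     -0.285      -0.57     -0.285
  Equil       0.3018      1.962    0.00216     0.1945
  solve Keq expr → x = -0.285; check Q = 5.9000e-06
Then add 0.5016 M of J.
Step 2:
                   C          J          B          L
  Initial     0.3018      2.464    0.00216     0.1945
  Change  1.1571e-04 -1.1571e-04 -2.3143e-04 -1.1571e-04
  Equil       0.3019      2.463   0.001929     0.1944
  solve Keq expr → x = -1.1571e-04; check Q = 5.9000e-06
Then remove 0.7925 M of J.
Step 3:
                   C          J          B          L
  Initial     0.3019      1.671   0.001929     0.1944
  Change  -2.0548e-04 2.0548e-04 4.1095e-04 2.0548e-04
  Equil       0.3017      1.671    0.00234     0.1946
  solve Keq expr → x = 2.0548e-04; check Q = 5.9000e-06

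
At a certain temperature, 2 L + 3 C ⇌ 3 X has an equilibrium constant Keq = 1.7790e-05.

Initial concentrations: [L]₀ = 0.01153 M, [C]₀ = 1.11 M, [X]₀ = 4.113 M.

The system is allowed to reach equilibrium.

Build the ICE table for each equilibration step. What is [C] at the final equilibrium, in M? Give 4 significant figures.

Q₀ = 3.8269e+05 vs Keq = 1.7790e-05 ⇒ Q>K, reverse
Step 1:
                    L           C           X
  I           0.01153        1.11       4.113
  C             2.579       3.868      -3.868
  E              2.59       4.978      0.2451
  solve Keq expr → x = -1.289; check Q = 1.7790e-05

[C]_eq = 4.978 M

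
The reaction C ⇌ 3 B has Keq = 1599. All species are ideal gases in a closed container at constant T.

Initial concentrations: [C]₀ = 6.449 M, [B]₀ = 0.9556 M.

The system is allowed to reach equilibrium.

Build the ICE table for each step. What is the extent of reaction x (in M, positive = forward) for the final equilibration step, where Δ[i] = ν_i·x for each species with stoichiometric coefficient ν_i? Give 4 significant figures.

x = 4.527 M

Q₀ = 0.1353 vs Keq = 1599 ⇒ Q<K, forward
Step 1:
                   C          B
  Initial      6.449     0.9556
  Change      -4.527      13.58
  Equil        1.922      14.54
  solve Keq expr → x = 4.527; check Q = 1599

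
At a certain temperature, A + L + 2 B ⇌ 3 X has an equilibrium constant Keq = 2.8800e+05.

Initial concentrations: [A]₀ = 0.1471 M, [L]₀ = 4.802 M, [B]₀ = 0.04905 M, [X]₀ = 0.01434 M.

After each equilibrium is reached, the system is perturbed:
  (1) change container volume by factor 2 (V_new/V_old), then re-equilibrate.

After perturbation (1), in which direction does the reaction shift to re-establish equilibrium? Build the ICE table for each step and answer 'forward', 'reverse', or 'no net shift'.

Q₀ = 0.001735 vs Keq = 2.8800e+05 ⇒ Q<K, forward
Step 1:
                   A          L          B          X
  I           0.1471      4.802    0.04905    0.01434
  C         -0.02449   -0.02449   -0.04899    0.07348
  E           0.1226      4.778 6.3363e-05    0.08782
  solve Keq expr → x = 0.02449; check Q = 2.8800e+05
Then change container volume by factor 2 (V_new/V_old).
Step 2:
                   A          L          B          X
  I           0.0613      2.389 3.1682e-05    0.04391
  C       6.5452e-06 6.5452e-06 1.3090e-05 -1.9636e-05
  E          0.06131      2.389 4.4772e-05    0.04389
  solve Keq expr → x = -6.5452e-06; check Q = 2.8800e+05

Direction: reverse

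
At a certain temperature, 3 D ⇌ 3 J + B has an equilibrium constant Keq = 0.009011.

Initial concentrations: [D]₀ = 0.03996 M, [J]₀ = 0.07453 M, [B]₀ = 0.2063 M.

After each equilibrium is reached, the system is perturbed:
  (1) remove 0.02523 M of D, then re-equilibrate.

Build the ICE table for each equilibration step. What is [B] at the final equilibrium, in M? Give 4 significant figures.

[B]_eq = 0.1894 M

Q₀ = 1.338 vs Keq = 0.009011 ⇒ Q>K, reverse
Step 1:
                  D         J         B
  Initial   0.03996   0.07453    0.2063
  Change    0.04416  -0.04416  -0.01472
  Equil     0.08412   0.03037    0.1916
  solve Keq expr → x = -0.01472; check Q = 0.009011
Then remove 0.02523 M of D.
Step 2:
                  D         J         B
  Initial   0.05889   0.03037    0.1916
  Change   0.006625 -0.006625 -0.002208
  Equil     0.06552   0.02374    0.1894
  solve Keq expr → x = -0.002208; check Q = 0.009011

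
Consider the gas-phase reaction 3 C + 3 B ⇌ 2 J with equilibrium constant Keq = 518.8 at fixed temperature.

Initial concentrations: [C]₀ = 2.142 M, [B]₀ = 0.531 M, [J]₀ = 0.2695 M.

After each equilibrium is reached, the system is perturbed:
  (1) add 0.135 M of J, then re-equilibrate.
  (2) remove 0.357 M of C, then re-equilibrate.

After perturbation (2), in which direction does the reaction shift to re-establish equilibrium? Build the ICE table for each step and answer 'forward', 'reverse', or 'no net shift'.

Direction: reverse

Q₀ = 0.04936 vs Keq = 518.8 ⇒ Q<K, forward
Step 1:
                  C         B         J
  init        2.142     0.531    0.2695
  Δ         -0.4785   -0.4785     0.319
  eq          1.664   0.05254    0.5885
  solve Keq expr → x = 0.1595; check Q = 518.8
Then add 0.135 M of J.
Step 2:
                  C         B         J
  init        1.664   0.05254    0.7235
  Δ        0.007228  0.007228 -0.004818
  eq          1.671   0.05976    0.7187
  solve Keq expr → x = -0.002409; check Q = 518.8
Then remove 0.357 M of C.
Step 3:
                  C         B         J
  init        1.314   0.05976    0.7187
  Δ         0.01471   0.01471 -0.009809
  eq          1.328   0.07448    0.7088
  solve Keq expr → x = -0.004904; check Q = 518.8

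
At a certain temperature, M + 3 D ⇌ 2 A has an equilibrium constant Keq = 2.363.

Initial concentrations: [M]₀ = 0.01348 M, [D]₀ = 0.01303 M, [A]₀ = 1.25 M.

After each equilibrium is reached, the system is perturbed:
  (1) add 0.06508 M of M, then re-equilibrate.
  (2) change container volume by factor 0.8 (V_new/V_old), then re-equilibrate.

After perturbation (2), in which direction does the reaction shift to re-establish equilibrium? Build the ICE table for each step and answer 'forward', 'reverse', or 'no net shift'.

Q₀ = 5.2396e+07 vs Keq = 2.363 ⇒ Q>K, reverse
Step 1:
                   M          D          A
  init       0.01348    0.01303       1.25
  Δ           0.2851     0.8554    -0.5702
  eq          0.2986     0.8684     0.6798
  solve Keq expr → x = -0.2851; check Q = 2.363
Then add 0.06508 M of M.
Step 2:
                   M          D          A
  init        0.3637     0.8684     0.6798
  Δ          -0.0103   -0.03091     0.0206
  eq          0.3534     0.8375     0.7004
  solve Keq expr → x = 0.0103; check Q = 2.363
Then change container volume by factor 0.8 (V_new/V_old).
Step 3:
                   M          D          A
  init        0.4417      1.047     0.8755
  Δ         -0.02837    -0.0851    0.05673
  eq          0.4134     0.9618     0.9322
  solve Keq expr → x = 0.02837; check Q = 2.363

Direction: forward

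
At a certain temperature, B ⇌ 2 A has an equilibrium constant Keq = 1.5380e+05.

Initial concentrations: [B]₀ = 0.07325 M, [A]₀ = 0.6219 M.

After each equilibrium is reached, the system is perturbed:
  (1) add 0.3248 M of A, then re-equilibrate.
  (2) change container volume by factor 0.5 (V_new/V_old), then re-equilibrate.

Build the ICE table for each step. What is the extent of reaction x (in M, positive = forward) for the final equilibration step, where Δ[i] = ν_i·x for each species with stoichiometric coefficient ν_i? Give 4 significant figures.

x = -1.5539e-05 M

Q₀ = 5.28 vs Keq = 1.5380e+05 ⇒ Q<K, forward
Step 1:
                   B          A
  init       0.07325     0.6219
  Δ         -0.07325     0.1465
  eq      3.8389e-06     0.7684
  solve Keq expr → x = 0.07325; check Q = 1.5380e+05
Then add 0.3248 M of A.
Step 2:
                   B          A
  init    3.8389e-06      1.093
  Δ       3.9312e-06 -7.8625e-06
  eq      7.7702e-06      1.093
  solve Keq expr → x = -3.9312e-06; check Q = 1.5380e+05
Then change container volume by factor 0.5 (V_new/V_old).
Step 3:
                   B          A
  init    1.5540e-05      2.186
  Δ       1.5539e-05 -3.1079e-05
  eq      3.1080e-05      2.186
  solve Keq expr → x = -1.5539e-05; check Q = 1.5380e+05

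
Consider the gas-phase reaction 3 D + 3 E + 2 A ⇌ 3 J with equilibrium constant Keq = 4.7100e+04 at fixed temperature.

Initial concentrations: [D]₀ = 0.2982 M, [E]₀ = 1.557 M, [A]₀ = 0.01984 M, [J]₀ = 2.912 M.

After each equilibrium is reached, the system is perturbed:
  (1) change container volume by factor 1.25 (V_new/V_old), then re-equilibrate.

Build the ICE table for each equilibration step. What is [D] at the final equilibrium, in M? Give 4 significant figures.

Q₀ = 6.2676e+05 vs Keq = 4.7100e+04 ⇒ Q>K, reverse
Step 1:
                   D          E          A          J
  Initial     0.2982      1.557    0.01984      2.912
  Change     0.05013    0.05013    0.03342   -0.05013
  Equil       0.3483      1.607    0.05326      2.862
  solve Keq expr → x = -0.01671; check Q = 4.7100e+04
Then change container volume by factor 1.25 (V_new/V_old).
Step 2:
                   D          E          A          J
  Initial     0.2787      1.286    0.04261      2.289
  Change     0.02801    0.02801    0.01867   -0.02801
  Equil       0.3067      1.314    0.06128      2.261
  solve Keq expr → x = -0.009336; check Q = 4.7100e+04

[D]_eq = 0.3067 M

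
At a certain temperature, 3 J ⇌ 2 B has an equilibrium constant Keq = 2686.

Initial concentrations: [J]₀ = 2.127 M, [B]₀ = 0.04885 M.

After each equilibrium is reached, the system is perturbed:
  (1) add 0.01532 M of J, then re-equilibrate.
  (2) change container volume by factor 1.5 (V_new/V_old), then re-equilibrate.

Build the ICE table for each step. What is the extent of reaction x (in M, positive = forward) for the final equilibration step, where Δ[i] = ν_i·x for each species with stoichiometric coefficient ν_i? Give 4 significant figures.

x = -0.002826 M

Q₀ = 2.4799e-04 vs Keq = 2686 ⇒ Q<K, forward
Step 1:
                    J           B
  Initial       2.127     0.04885
  Change       -2.037       1.358
  Equil       0.09031       1.407
  solve Keq expr → x = 0.6789; check Q = 2686
Then add 0.01532 M of J.
Step 2:
                    J           B
  Initial      0.1056       1.407
  Change      -0.0149     0.00993
  Equil       0.09074       1.417
  solve Keq expr → x = 0.004965; check Q = 2686
Then change container volume by factor 1.5 (V_new/V_old).
Step 3:
                    J           B
  Initial     0.06049      0.9444
  Change     0.008478   -0.005652
  Equil       0.06897      0.9387
  solve Keq expr → x = -0.002826; check Q = 2686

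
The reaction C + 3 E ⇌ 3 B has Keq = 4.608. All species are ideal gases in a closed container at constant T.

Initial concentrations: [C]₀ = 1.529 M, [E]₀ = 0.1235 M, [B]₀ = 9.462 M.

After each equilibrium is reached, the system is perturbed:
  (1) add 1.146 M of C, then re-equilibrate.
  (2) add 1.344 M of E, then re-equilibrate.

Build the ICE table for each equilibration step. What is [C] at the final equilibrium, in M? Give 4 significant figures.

Q₀ = 2.9413e+05 vs Keq = 4.608 ⇒ Q>K, reverse
Step 1:
                  C         E         B
  Initial     1.529    0.1235     9.462
  Change      0.942     2.826    -2.826
  Equil       2.471      2.95     6.636
  solve Keq expr → x = -0.942; check Q = 4.608
Then add 1.146 M of C.
Step 2:
                  C         E         B
  Initial     3.617      2.95     6.636
  Change   -0.07948   -0.2385    0.2385
  Equil       3.538     2.711     6.874
  solve Keq expr → x = 0.07948; check Q = 4.608
Then add 1.344 M of E.
Step 3:
                  C         E         B
  Initial     3.538     4.055     6.874
  Change    -0.2994   -0.8981    0.8981
  Equil       3.238     3.157     7.772
  solve Keq expr → x = 0.2994; check Q = 4.608

[C]_eq = 3.238 M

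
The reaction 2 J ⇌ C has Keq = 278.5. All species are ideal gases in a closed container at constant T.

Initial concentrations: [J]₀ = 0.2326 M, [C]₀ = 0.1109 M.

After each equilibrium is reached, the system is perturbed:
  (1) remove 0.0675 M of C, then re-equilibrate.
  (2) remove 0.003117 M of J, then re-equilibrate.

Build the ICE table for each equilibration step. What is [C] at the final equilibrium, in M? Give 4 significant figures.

[C]_eq = 0.1467 M

Q₀ = 2.05 vs Keq = 278.5 ⇒ Q<K, forward
Step 1:
                    J           C
  Initial      0.2326      0.1109
  Change      -0.2049      0.1025
  Equil       0.02768      0.2134
  solve Keq expr → x = 0.1025; check Q = 278.5
Then remove 0.0675 M of C.
Step 2:
                    J           C
  Initial     0.02768      0.1459
  Change    -0.004613    0.002307
  Equil       0.02307      0.1482
  solve Keq expr → x = 0.002307; check Q = 278.5
Then remove 0.003117 M of J.
Step 3:
                    J           C
  Initial     0.01995      0.1482
  Change        0.003     -0.0015
  Equil       0.02295      0.1467
  solve Keq expr → x = -0.0015; check Q = 278.5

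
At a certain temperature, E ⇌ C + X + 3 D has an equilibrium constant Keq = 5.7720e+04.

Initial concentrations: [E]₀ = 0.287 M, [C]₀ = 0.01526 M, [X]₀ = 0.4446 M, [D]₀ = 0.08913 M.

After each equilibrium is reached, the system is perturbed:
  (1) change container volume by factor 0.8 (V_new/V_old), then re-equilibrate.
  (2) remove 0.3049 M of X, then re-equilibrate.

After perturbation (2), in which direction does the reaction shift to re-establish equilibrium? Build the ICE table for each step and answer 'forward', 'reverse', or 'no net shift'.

Q₀ = 1.6738e-05 vs Keq = 5.7720e+04 ⇒ Q<K, forward
Step 1:
                    E           C           X           D
  I             0.287     0.01526      0.4446     0.08913
  C            -0.287       0.287       0.287       0.861
  E        3.2859e-06      0.3023      0.7316      0.9501
  solve Keq expr → x = 0.287; check Q = 5.7720e+04
Then change container volume by factor 0.8 (V_new/V_old).
Step 2:
                    E           C           X           D
  I        4.1074e-06      0.3778      0.9145       1.188
  C        5.9198e-06 -5.9198e-06 -5.9198e-06 -1.7759e-05
  E        1.0027e-05      0.3778      0.9145       1.188
  solve Keq expr → x = -5.9198e-06; check Q = 5.7720e+04
Then remove 0.3049 M of X.
Step 3:
                    E           C           X           D
  I        1.0027e-05      0.3778      0.6096       1.188
  C       -3.3429e-06  3.3429e-06  3.3429e-06  1.0029e-05
  E        6.6843e-06      0.3778      0.6096       1.188
  solve Keq expr → x = 3.3429e-06; check Q = 5.7720e+04

Direction: forward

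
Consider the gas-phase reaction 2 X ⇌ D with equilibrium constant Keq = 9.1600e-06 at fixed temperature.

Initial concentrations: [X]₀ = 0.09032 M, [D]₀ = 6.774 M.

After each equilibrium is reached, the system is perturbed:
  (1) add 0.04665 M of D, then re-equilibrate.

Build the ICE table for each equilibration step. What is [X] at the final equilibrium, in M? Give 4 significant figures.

Q₀ = 830.4 vs Keq = 9.1600e-06 ⇒ Q>K, reverse
Step 1:
                  X         D
  init      0.09032     6.774
  Δ           13.54    -6.772
  eq          13.63  0.001703
  solve Keq expr → x = -6.772; check Q = 9.1600e-06
Then add 0.04665 M of D.
Step 2:
                  X         D
  init        13.63   0.04835
  Δ         0.09325  -0.04663
  eq          13.73  0.001726
  solve Keq expr → x = -0.04663; check Q = 9.1600e-06

[X]_eq = 13.73 M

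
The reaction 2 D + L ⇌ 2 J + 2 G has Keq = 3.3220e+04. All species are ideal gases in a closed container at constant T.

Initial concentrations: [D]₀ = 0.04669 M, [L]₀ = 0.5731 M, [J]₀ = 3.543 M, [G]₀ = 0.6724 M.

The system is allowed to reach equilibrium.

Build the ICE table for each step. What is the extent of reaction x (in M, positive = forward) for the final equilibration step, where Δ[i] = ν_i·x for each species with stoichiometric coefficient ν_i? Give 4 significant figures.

Q₀ = 4543 vs Keq = 3.3220e+04 ⇒ Q<K, forward
Step 1:
                    D           L           J           G
  I           0.04669      0.5731       3.543      0.6724
  C          -0.02832    -0.01416     0.02832     0.02832
  E           0.01837      0.5589       3.571      0.7007
  solve Keq expr → x = 0.01416; check Q = 3.3220e+04

x = 0.01416 M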